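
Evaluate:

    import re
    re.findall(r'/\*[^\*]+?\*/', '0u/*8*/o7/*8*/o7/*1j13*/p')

Scanning left to right: at [2:7] → '/*8*/'; at [9:14] → '/*8*/'; at [16:24] → '/*1j13*/'.
No capturing groups, so `findall` returns the 3 full match strings.

['/*8*/', '/*8*/', '/*1j13*/']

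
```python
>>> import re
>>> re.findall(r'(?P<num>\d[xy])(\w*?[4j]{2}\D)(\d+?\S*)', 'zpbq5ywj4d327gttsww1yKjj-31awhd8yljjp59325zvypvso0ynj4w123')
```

[('5y', 'wj4d', '327gttsww1yKjj-31awhd8yljjp59325zvypvso0ynj4w123')]

The pattern matches a digit, then one of [xy] (captured as 'num'); then zero or more of a word character (lazy), then exactly 2 of one of [4j], then a non-digit (captured); then one or more of a digit (lazy), then zero or more of a non-whitespace character (captured).
A non-greedy quantifier consumes as few characters as it can — just enough that the remainder of the pattern still matches from where it stops; whatever follows it matches normally.
Walking the string: at [4:58] match '5ywj4d327gttsww1yKjj-31awhd8yljjp59325zvypvso0ynj4w123', groups = ('5y', 'wj4d', '327gttsww1yKjj-31awhd8yljjp59325zvypvso0ynj4w123').
Multiple groups make `findall` return tuples — one 3-tuple for the one match.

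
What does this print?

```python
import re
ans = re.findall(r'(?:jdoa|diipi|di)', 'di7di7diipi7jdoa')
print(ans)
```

`|` is ordered: at each position the engine commits to the first alternative that works.
No capturing groups, so `findall` returns the 4 full match strings.

['di', 'di', 'diipi', 'jdoa']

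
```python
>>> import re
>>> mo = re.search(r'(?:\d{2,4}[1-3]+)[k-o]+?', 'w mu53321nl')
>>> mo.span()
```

(4, 10)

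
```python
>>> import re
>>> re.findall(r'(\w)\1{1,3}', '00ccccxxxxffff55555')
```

A backreference is literal: `\1` must see the identical characters the first group matched.
Walking the string: at [0:2] match '00', group 1 = '0'; at [2:6] match 'cccc', group 1 = 'c'; at [6:10] match 'xxxx', group 1 = 'x'; at [10:14] match 'ffff', group 1 = 'f'; at [14:18] match '5555', group 1 = '5'.
Because there's exactly one group, `findall` drops the full match and keeps group 1 from each hit.

['0', 'c', 'x', 'f', '5']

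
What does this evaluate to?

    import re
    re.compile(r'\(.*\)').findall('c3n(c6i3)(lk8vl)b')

['(c6i3)(lk8vl)']

Since nothing is captured, `findall` lists the 1 matched substring directly.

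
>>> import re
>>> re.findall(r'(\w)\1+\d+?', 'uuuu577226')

`\1` is not a pattern — it's the concrete string captured by group 1, re-applied verbatim.
One capturing group, so `findall` returns just the captured substring from each match — 2 in all.

['u', '7']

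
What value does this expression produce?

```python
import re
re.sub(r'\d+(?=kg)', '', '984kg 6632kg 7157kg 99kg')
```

'kg kg kg kg'

The positive lookaround only admits positions where the adjacent text matches; those characters stay outside the span.
Each match is replaced by ''.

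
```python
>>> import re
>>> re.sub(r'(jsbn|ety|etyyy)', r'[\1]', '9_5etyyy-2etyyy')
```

'9_5[ety]yy-2[ety]yy'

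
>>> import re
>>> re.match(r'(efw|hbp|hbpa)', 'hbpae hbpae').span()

(0, 3)

`|` is ordered: at each position the engine commits to the first alternative that works.
`re.match` won't scan ahead — the pattern has to work from the very first character.
The match spans [0:3] → 'hbp'.
Captured: group 1 = 'hbp'.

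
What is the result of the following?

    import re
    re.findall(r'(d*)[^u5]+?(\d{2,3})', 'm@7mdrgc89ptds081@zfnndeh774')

[('', '89'), ('', '081'), ('', '774')]

This matches zero or more of a literal 'd' (captured); then one or more of any character except [u5] (lazy); then 2 to 3 of a digit (captured).
Matches: at [0:10] match 'm@7mdrgc89', groups = ('', '89'); at [10:17] match 'ptds081', groups = ('', '081'); at [17:28] match '@zfnndeh774', groups = ('', '774').
With 2 capturing groups, `findall` returns a 2-tuple per match.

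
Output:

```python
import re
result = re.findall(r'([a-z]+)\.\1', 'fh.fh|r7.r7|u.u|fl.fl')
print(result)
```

After group 1 captures some text, `\1` only succeeds where that same text appears again.
Because there's exactly one group, `findall` drops the full match and keeps group 1 from each hit.

['fh', 'u', 'fl']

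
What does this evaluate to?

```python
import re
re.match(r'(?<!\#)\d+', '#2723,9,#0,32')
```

None

A negative assertion filters positions out without eating any characters.
With `match`, the pattern is implicitly anchored at the beginning.
Here the string doesn't start with a match, so the call returns None.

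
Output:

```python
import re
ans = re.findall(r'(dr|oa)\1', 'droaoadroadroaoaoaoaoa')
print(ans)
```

`\1` has to match the exact text group 1 already captured.
Matches: at [2:6] match 'oaoa', group 1 = 'oa'; at [12:16] match 'oaoa', group 1 = 'oa'; at [16:20] match 'oaoa', group 1 = 'oa'.
With a single group, `findall` returns only what that group captured — 3 items.

['oa', 'oa', 'oa']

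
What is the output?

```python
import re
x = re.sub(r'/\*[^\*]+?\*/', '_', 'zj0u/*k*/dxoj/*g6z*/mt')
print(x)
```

Matches: at [4:9] → '/*k*/'; at [13:20] → '/*g6z*/'.
Each match is replaced by '_'.

zj0u_dxoj_mt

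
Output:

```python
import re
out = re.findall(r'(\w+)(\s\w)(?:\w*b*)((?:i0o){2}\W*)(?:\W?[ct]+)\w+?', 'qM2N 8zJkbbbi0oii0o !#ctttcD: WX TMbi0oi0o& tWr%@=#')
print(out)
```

Pattern: one or more of a word character (captured); then whitespace, then a word character (captured); then zero or more of a word character, then zero or more of the literal 'b' (non-capturing group); then the literal 'i0o' repeated 2 times, then zero or more of a non-word character (captured); then optionally a non-word character, then one or more of one of [ct] (non-capturing group); then one or more of a word character (lazy).
Walking the string: at [30:46] match 'WX TMbi0oi0o& tW', groups = ('WX', ' T', 'i0oi0o& ').
`findall` packs the 3 group values into a tuple for every match.

[('WX', ' T', 'i0oi0o& ')]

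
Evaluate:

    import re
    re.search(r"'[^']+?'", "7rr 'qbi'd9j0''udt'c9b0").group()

"'qbi'"

Unlike `match`, `search` isn't anchored — it looks for the pattern anywhere in the string.
The match spans [4:9] → "'qbi'".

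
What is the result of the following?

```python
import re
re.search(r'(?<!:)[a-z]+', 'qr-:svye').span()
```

(0, 2)

`(?!…)`/`(?<!…)` only lets a position through if the neighbouring text does NOT match; no characters are consumed.
The match spans [0:2] → 'qr'.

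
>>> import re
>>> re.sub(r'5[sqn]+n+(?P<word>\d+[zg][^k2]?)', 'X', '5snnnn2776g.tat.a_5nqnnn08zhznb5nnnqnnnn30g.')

Every occurrence is swapped for 'X'.

'Xtat.a_XznbX'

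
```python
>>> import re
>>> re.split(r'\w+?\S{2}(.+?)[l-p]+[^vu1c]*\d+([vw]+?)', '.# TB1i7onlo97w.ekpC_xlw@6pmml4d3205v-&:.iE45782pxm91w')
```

['.# ', 'i7', 'v', '-&:.', '5782', 'w', '']

The pattern matches one or more of a word character (lazy), then exactly 2 of a non-whitespace character; then one or more of any character (lazy) (captured); then one or more of a character in [l-p], then zero or more of any character except [vu1c], then one or more of a digit; then one or more of one of [vw] (lazy) (captured).
Matches to split on: at [3:37] → 'TB1i7onlo97w.ekpC_xlw@6pmml4d3205v'; at [41:54] → 'iE45782pxm91w'.
Because the pattern has a capturing group, `split` also inserts each captured text between the pieces.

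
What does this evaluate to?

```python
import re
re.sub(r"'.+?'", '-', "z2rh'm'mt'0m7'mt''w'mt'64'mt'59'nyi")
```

Each match is replaced by '-'.

'z2rh-mt-mt-mt-mt-nyi'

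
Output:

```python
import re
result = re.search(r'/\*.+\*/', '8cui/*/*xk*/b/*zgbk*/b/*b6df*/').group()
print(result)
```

/*/*xk*/b/*zgbk*/b/*b6df*/

`re.search` tries every starting position until one works.
The match spans [4:30] → '/*/*xk*/b/*zgbk*/b/*b6df*/'.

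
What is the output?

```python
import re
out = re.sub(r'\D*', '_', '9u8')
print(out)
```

_9__8_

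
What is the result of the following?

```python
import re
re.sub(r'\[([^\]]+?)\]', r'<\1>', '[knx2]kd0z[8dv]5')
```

'<knx2>kd0z<8dv>5'

`\1` in the replacement pulls in group 1's text for each match.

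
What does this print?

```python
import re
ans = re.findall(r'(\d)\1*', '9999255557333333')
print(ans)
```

['9', '2', '5', '7', '3']

`\1` is not a pattern — it's the concrete string captured by group 1, re-applied verbatim.
Walking the string: at [0:4] match '9999', group 1 = '9'; at [4:5] match '2', group 1 = '2'; at [5:9] match '5555', group 1 = '5'; at [9:10] match '7', group 1 = '7'; at [10:16] match '333333', group 1 = '3'.
`findall` collects group 1 from each match (5 total).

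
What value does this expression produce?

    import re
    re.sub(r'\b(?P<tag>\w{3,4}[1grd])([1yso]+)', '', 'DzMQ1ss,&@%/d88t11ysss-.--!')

',&@%/-.--!'

Every occurrence is swapped for ''.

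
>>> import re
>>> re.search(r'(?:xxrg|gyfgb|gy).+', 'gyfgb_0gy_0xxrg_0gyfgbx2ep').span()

`re.search` scans for the first position where the pattern succeeds.
The match spans [0:26] → 'gyfgb_0gy_0xxrg_0gyfgbx2ep'.

(0, 26)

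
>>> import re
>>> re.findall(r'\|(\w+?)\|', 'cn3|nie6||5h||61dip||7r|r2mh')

One capturing group, so `findall` returns just the captured substring from each match — 4 in all.

['nie6', '5h', '61dip', '7r']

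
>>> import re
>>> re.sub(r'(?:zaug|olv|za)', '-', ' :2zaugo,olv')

' :2-o,-'

Alternation isn't longest-match — the leftmost alternative that fits at this position is chosen.
Matches: at [3:7] → 'zaug'; at [9:12] → 'olv'.
`sub` substitutes '-' at each match site.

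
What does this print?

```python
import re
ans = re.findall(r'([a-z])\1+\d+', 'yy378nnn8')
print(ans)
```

['y', 'n']

`\1` is not a pattern — it's the concrete string captured by group 1, re-applied verbatim.
Because there's exactly one group, `findall` drops the full match and keeps group 1 from each hit.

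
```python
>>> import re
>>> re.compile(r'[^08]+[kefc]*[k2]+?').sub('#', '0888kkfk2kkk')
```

The pattern matches one or more of any character except [08]; then zero or more of one of [kefc], then one or more of one of [k2] (lazy).
Matches: at [4:12] → 'kkfk2kkk'.
Every occurrence is swapped for '#'.

'0888#'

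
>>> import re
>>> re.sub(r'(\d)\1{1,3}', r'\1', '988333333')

'9833'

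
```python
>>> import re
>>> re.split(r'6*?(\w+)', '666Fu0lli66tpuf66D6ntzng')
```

['', '666Fu0lli66tpuf66D6ntzng', '']

Pattern: zero or more of a literal '6' (lazy); then one or more of a word character (captured).
Matches to split on: at [0:24] → '666Fu0lli66tpuf66D6ntzng'.
The group in the pattern means `split` returns the separators' captures alongside the pieces.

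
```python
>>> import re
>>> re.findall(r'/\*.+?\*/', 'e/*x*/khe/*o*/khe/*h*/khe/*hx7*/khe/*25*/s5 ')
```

['/*x*/', '/*o*/', '/*h*/', '/*hx7*/', '/*25*/']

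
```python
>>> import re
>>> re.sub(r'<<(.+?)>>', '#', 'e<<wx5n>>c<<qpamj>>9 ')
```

Matches: at [1:9] → '<<wx5n>>'; at [10:19] → '<<qpamj>>'.
Every occurrence is swapped for '#'.

'e#c#9 '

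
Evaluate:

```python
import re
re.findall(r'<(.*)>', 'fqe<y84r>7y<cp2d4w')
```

['y84r']

Because there's exactly one group, `findall` drops the full match and keeps group 1 from the one hit.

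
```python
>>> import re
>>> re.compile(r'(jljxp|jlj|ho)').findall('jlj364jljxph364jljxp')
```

Branches in `(...|...)` are attempted left-to-right; the first branch that allows the whole pattern to succeed is taken.
Because there's exactly one group, `findall` drops the full match and keeps group 1 from each hit.

['jlj', 'jljxp', 'jljxp']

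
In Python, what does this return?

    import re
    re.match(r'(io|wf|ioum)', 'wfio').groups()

('wf',)

`match` is anchored at position 0; if the pattern doesn't fit there, it returns None.
The match spans [0:2] → 'wf'.
Captured: group 1 = 'wf'.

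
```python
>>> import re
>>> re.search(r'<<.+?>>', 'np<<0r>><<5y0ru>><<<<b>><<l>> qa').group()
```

A non-greedy quantifier consumes as few characters as it can — just enough that the remainder of the pattern still matches from where it stops; whatever follows it matches normally.
`re.search` scans for the first position where the pattern succeeds.
The match spans [2:8] → '<<0r>>'.

'<<0r>>'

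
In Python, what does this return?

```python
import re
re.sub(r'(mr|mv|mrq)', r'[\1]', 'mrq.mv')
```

'[mr]q.[mv]'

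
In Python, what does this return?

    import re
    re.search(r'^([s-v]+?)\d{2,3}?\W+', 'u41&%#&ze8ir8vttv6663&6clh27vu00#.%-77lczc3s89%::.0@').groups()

('u',)

Pattern: anchored at the start of the string; then one or more of a character in [s-v] (lazy) (captured); then 2 to 3 of a digit (lazy), then one or more of a non-word character.
Unlike `match`, `search` isn't anchored — it looks for the pattern anywhere in the string.
The match spans [0:7] → 'u41&%#&'.
Captured: group 1 = 'u'.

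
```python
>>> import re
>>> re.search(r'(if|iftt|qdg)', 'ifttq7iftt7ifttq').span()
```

(0, 2)

Alternation tries branches left to right and keeps the first one that lets the overall match succeed at that position.
The match spans [0:2] → 'if'.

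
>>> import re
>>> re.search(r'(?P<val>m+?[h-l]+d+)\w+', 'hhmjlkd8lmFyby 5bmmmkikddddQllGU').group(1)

This matches one or more of the literal 'm' (lazy), then one or more of a character in [h-l], then one or more of a literal 'd' (captured as 'val'); then one or more of a word character.
Unlike `match`, `search` isn't anchored — it looks for the pattern anywhere in the string.
The match spans [2:14] → 'mjlkd8lmFyby'.
Captured: group 1 = 'mjlkd'.

'mjlkd'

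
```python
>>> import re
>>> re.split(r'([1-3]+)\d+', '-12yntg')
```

This matches one or more of a character in [1-3] (captured); then one or more of a digit.
Because the pattern has a capturing group, `split` also inserts each captured text between the pieces.

['-', '1', 'yntg']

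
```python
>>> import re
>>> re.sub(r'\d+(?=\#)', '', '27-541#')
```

'27-#'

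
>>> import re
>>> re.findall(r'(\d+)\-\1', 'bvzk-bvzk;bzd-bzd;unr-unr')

[]

One capturing group, so `findall` returns just the captured substring from each match — 0 in all.
Nothing in the string satisfies the pattern, so the list is empty.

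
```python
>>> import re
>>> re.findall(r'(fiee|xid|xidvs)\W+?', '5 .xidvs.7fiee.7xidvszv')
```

Matches: at [3:9] match 'xidvs.', group 1 = 'xidvs'; at [10:15] match 'fiee.', group 1 = 'fiee'.
One capturing group, so `findall` returns just the captured substring from each match — 2 in all.

['xidvs', 'fiee']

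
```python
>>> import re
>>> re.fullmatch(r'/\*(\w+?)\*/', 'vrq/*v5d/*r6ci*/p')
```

None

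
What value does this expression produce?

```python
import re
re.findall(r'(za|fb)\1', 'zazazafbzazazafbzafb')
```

['za', 'za']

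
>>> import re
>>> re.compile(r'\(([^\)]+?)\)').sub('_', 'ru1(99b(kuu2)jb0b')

Matches: at [3:13] → '(99b(kuu2)'.
Every occurrence is swapped for '_'.

'ru1_jb0b'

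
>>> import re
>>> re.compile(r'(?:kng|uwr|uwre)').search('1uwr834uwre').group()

Unlike `match`, `search` isn't anchored — it looks for the pattern anywhere in the string.
The match spans [1:4] → 'uwr'.

'uwr'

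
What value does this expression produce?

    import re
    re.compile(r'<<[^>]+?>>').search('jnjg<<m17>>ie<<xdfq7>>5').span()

(4, 11)

The match spans [4:11] → '<<m17>>'.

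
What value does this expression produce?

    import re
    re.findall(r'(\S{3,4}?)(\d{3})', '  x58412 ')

[('x58', '412')]

The pattern matches 3 to 4 of a non-whitespace character (lazy) (captured); then exactly 3 of a digit (captured).
Scanning left to right: at [2:8] match 'x58412', groups = ('x58', '412').
`findall` packs the 2 group values into a tuple for every match.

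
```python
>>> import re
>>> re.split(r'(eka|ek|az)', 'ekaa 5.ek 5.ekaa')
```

The regex engine tests alternatives in the order written; an earlier branch that matches wins even if a later one would match more.
Matches to split on: at [0:3] → 'eka'; at [7:9] → 'ek'; at [12:15] → 'eka'.
Because the pattern has a capturing group, `split` also inserts each captured text between the pieces.

['', 'eka', 'a 5.', 'ek', ' 5.', 'eka', 'a']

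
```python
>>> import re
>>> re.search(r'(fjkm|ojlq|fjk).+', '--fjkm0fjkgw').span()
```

(2, 12)

`re.search` scans for the first position where the pattern succeeds.
The match spans [2:12] → 'fjkm0fjkgw'.
Captured: group 1 = 'fjkm'.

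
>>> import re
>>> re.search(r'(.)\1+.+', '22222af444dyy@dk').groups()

('2',)

The match spans [0:16] → '22222af444dyy@dk'.
Captured: group 1 = '2'.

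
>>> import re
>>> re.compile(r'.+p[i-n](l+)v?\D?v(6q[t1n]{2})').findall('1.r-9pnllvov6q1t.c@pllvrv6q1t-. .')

[('l', '6q1t')]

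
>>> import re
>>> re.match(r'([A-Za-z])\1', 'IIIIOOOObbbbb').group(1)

'I'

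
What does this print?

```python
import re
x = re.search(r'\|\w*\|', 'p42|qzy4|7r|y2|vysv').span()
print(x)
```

(3, 9)

`search` walks the string left to right and returns the first match it finds.
The match spans [3:9] → '|qzy4|'.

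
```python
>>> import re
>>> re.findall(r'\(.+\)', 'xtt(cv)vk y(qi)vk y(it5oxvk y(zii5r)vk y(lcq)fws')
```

Since nothing is captured, `findall` lists the 1 matched substring directly.

['(cv)vk y(qi)vk y(it5oxvk y(zii5r)vk y(lcq)']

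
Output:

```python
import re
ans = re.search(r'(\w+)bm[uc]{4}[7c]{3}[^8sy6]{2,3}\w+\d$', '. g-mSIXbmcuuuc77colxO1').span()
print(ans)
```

(4, 23)

Pattern: one or more of a word character (captured); then the literal 'bm', then exactly 4 of one of [uc], then exactly 3 of one of [7c]; then 2 to 3 of any character except [8sy6], then one or more of a word character, then a digit; then anchored at the end.
`re.search` tries every starting position until one works.
The match spans [4:23] → 'mSIXbmcuuuc77colxO1'.
Captured: group 1 = 'mSIX'.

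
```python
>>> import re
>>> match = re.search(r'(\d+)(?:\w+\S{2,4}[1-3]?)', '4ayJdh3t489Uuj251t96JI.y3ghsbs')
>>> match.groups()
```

('4',)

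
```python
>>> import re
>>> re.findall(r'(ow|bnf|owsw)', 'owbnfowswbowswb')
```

The regex engine tests alternatives in the order written; an earlier branch that matches wins even if a later one would match more.
Matches: at [0:2] match 'ow', group 1 = 'ow'; at [2:5] match 'bnf', group 1 = 'bnf'; at [5:7] match 'ow', group 1 = 'ow'; at [10:12] match 'ow', group 1 = 'ow'.
`findall` collects group 1 from each match (4 total).

['ow', 'bnf', 'ow', 'ow']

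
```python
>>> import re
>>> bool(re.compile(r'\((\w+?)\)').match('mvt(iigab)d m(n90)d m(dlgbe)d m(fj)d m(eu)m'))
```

False

With `match`, the pattern is implicitly anchored at the beginning.
Here position 0 doesn't satisfy it, so the call returns None, and `bool(None)` is False.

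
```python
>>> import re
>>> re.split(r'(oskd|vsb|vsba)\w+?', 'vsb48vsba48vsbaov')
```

['', 'vsb', '8', 'vsb', '48', 'vsb', 'ov']

Alternation isn't longest-match — the leftmost alternative that fits at this position is chosen.
`re.split` interleaves the captured-group text with the surrounding fragments.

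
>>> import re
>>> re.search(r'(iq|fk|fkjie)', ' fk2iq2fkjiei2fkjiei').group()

'fk'

The match spans [1:3] → 'fk'.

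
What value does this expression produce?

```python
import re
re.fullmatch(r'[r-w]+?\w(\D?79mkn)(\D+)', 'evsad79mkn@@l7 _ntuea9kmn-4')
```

None

`fullmatch` succeeds only if the pattern covers the string from start to end.
Here the pattern can't cover the whole string, so the call returns None.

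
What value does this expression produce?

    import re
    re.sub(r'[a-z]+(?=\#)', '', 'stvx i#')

'stvx #'

Because the assertion is zero-width, the text it checks is not consumed and won't appear in the result.
Matches: at [5:6] → 'i'.
Every occurrence is swapped for ''.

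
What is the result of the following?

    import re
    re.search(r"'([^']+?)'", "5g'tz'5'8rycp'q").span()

(2, 6)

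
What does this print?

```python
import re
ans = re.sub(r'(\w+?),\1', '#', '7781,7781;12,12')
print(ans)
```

`\1` is not a pattern — it's the concrete string captured by group 1, re-applied verbatim.
Every occurrence is swapped for '#'.

#;#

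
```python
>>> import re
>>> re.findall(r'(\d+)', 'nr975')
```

['975']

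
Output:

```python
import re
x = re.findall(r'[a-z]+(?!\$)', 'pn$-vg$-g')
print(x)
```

['p', 'v', 'g']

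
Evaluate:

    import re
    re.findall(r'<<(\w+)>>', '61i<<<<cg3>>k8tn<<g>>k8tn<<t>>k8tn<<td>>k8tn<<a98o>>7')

With a single group, `findall` returns only what that group captured — 5 items.

['cg3', 'g', 't', 'td', 'a98o']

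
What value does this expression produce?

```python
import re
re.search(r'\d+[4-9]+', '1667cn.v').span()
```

(0, 4)

This matches one or more of a digit; then one or more of a character in [4-9].
`re.search` tries every starting position until one works.
The match spans [0:4] → '1667'.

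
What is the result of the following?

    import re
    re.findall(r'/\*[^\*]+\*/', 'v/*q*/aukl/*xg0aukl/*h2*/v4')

['/*q*/', '/*h2*/']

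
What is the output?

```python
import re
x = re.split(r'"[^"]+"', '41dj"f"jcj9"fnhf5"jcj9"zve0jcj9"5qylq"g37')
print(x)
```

Matches to split on: at [4:7] → '"f"'; at [11:18] → '"fnhf5"'; at [22:32] → '"zve0jcj9"'.
Each match becomes a cut point; 4 segments remain.

['41dj', 'jcj9', 'jcj9', '5qylq"g37']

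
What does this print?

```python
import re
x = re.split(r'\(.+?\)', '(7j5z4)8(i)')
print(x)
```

['', '8', '']

A non-greedy quantifier consumes as few characters as it can — just enough that the remainder of the pattern still matches from where it stops; whatever follows it matches normally.
Matches to split on: at [0:7] → '(7j5z4)'; at [8:11] → '(i)'.
Splitting on the pattern gives 3 pieces.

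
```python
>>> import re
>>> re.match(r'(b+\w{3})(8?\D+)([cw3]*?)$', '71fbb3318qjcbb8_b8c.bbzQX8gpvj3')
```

None

The pattern matches one or more of the literal 'b', then exactly 3 of a word character (captured); then optionally the literal '8', then one or more of a non-digit (captured); then zero or more of one of [cw3] (lazy) (captured); then anchored at the end.
`match` is anchored at position 0; if the pattern doesn't fit there, it returns None.
Here position 0 doesn't satisfy it, so the call returns None.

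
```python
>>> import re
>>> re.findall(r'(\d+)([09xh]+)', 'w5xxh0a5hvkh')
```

[('5', 'xxh0'), ('5', 'h')]

The pattern matches one or more of a digit (captured); then one or more of one of [09xh] (captured).
Scanning left to right: at [1:6] match '5xxh0', groups = ('5', 'xxh0'); at [7:9] match '5h', groups = ('5', 'h').
2 groups means each result is a tuple of 2 captured strings — 2 here.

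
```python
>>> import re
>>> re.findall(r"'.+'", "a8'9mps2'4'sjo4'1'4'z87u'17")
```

["'9mps2'4'sjo4'1'4'z87u'"]

`findall` yields the raw match text (1 of them) because the pattern has no groups.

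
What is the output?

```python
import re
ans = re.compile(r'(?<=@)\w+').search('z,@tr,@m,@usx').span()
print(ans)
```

(3, 5)

Lookahead/lookbehind check context without consuming it, so the matched span excludes the asserted characters.
`search` walks the string left to right and returns the first match it finds.
The match spans [3:5] → 'tr'.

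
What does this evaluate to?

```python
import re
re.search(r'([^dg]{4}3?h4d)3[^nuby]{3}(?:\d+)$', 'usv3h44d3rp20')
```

Pattern: exactly 4 of any character except [dg], then optionally a literal '3', then the literal 'h4d' (captured); then a literal '3', then exactly 3 of any character except [nuby]; then one or more of a digit (non-capturing group); then anchored at the end.
`search` walks the string left to right and returns the first match it finds.
Here the pattern never matches, so the call returns None.

None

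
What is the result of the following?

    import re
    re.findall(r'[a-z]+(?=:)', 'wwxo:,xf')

The lookaround is zero-width — it requires the adjacent text to match without consuming it, so the asserted text isn't part of the match.
Scanning left to right: at [0:4] → 'wwxo'.
Since nothing is captured, `findall` lists the 1 matched substring directly.

['wwxo']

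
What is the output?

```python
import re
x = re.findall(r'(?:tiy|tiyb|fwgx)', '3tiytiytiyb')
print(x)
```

Alternation tries branches left to right and keeps the first one that lets the overall match succeed at that position.
Scanning left to right: at [1:4] → 'tiy'; at [4:7] → 'tiy'; at [7:10] → 'tiy'.
No capturing groups, so `findall` returns the 3 full match strings.

['tiy', 'tiy', 'tiy']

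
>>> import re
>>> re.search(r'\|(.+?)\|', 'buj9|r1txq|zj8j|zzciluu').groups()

The match spans [4:11] → '|r1txq|'.
Captured: group 1 = 'r1txq'.

('r1txq',)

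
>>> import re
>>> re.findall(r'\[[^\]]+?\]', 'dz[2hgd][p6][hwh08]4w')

['[2hgd]', '[p6]', '[hwh08]']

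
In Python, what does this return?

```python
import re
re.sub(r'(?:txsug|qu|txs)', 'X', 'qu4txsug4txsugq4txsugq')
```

'X4X4Xq4Xq'

Alternation isn't longest-match — the leftmost alternative that fits at this position is chosen.
Matches: at [0:2] → 'qu'; at [3:8] → 'txsug'; at [9:14] → 'txsug'; at [16:21] → 'txsug'.
Every occurrence is swapped for 'X'.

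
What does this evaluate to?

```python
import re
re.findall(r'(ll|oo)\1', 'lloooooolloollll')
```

['oo', 'll']

`\1` has to match the exact text group 1 already captured.
`findall` collects group 1 from each match (2 total).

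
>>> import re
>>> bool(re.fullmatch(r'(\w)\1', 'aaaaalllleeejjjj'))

The backreference `\1` re-matches whatever the first group consumed, character for character.
`re.fullmatch` is like wrapping the pattern in `^…$` (in single-line mode).
Here the pattern can't cover the whole string, so the call returns None, and `bool(None)` is False.

False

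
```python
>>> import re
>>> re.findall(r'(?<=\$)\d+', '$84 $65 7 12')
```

The lookaround is zero-width — it requires the adjacent text to match without consuming it, so the asserted text isn't part of the match.
Matches: at [1:3] → '84'; at [5:7] → '65'.
`findall` yields the raw match text (2 of them) because the pattern has no groups.

['84', '65']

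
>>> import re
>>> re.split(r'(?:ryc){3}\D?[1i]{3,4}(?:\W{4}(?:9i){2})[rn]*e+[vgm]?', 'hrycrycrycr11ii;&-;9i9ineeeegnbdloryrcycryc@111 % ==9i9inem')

This matches the literal 'ryc' repeated 3 times, then optionally a non-digit, then 3 to 4 of one of [1i]; then exactly 4 of a non-word character, then the literal '9i' repeated 2 times (non-capturing group); then zero or more of one of [rn], then one or more of the literal 'e', then optionally one of [vgm].
Matches to split on: at [1:29] → 'rycrycrycr11ii;&-;9i9ineeeeg'.
The string is cut at each match, leaving 2 pieces.

['h', 'nbdloryrcycryc@111 % ==9i9inem']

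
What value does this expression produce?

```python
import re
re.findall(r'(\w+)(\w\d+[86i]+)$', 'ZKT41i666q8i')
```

[('ZKT41i666', 'q8i')]

The pattern matches one or more of a word character (captured); then a word character, then one or more of a digit, then one or more of one of [86i] (captured); then anchored at the end.
Scanning left to right: at [0:12] match 'ZKT41i666q8i', groups = ('ZKT41i666', 'q8i').
`findall` packs the 2 group values into a tuple for every match.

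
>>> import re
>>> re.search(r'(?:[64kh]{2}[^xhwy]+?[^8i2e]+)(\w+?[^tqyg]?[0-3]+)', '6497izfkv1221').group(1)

The pattern matches exactly 2 of one of [64kh], then one or more of any character except [xhwy] (lazy), then one or more of any character except [8i2e] (non-capturing group); then one or more of a word character (lazy), then optionally any character except [tqyg], then one or more of a character in [0-3] (captured).
Because the quantifier is non-greedy, it stops expanding at the earliest point where the rest of the pattern can succeed.
`re.search` scans for the first position where the pattern succeeds.
The match spans [0:13] → '6497izfkv1221'.
Captured: group 1 = 'izfkv1221'.

'izfkv1221'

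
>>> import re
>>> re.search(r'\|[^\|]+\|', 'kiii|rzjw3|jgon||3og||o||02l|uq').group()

`re.search` scans for the first position where the pattern succeeds.
The match spans [4:11] → '|rzjw3|'.

'|rzjw3|'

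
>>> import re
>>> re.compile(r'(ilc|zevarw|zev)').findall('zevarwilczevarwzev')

['zevarw', 'ilc', 'zevarw', 'zev']

`|` is ordered: at each position the engine commits to the first alternative that works.
`findall` collects group 1 from each match (4 total).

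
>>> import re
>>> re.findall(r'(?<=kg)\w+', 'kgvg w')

The lookaround is zero-width — it requires the adjacent text to match without consuming it, so the asserted text isn't part of the match.
Scanning left to right: at [2:4] → 'vg'.
No capturing groups, so `findall` returns the 1 full match string.

['vg']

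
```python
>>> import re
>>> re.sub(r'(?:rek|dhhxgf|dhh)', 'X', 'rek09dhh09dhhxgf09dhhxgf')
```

Branches in `(...|...)` are attempted left-to-right; the first branch that allows the whole pattern to succeed is taken.
Matches: at [0:3] → 'rek'; at [5:8] → 'dhh'; at [10:16] → 'dhhxgf'; at [18:24] → 'dhhxgf'.
Each match is replaced by 'X'.

'X09X09X09X'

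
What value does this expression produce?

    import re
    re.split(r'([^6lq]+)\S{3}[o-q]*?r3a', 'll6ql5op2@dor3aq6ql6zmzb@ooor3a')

This matches one or more of any character except [6lq] (captured); then exactly 3 of a non-whitespace character, then zero or more of a character in [o-q] (lazy), then the literal 'r3a'.
Matches to split on: at [5:15] → '5op2@dor3a'; at [20:31] → 'zmzb@ooor3a'.
The group in the pattern means `split` returns the separators' captures alongside the pieces.

['ll6ql', '5op2', 'q6ql6', 'zmzb@', '']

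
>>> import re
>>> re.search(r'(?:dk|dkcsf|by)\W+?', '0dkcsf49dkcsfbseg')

None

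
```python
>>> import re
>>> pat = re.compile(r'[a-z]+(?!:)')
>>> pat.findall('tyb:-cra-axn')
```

['ty', 'cra', 'axn']

The negative lookaround is zero-width — it rules out positions where the adjacent text would match, without consuming anything.
`findall` yields the raw match text (3 of them) because the pattern has no groups.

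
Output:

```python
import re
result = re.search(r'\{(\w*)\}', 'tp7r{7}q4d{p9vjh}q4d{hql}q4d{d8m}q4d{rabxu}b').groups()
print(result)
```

('7',)

The match spans [4:7] → '{7}'.
Captured: group 1 = '7'.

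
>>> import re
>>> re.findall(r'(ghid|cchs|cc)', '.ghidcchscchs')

Alternation isn't longest-match — the leftmost alternative that fits at this position is chosen.
`findall` collects group 1 from each match (3 total).

['ghid', 'cchs', 'cchs']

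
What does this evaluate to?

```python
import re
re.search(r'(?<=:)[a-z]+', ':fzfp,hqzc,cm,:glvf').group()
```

'fzfp'

The lookaround is zero-width — it requires the adjacent text to match without consuming it, so the asserted text isn't part of the match.
`re.search` tries every starting position until one works.
The match spans [1:5] → 'fzfp'.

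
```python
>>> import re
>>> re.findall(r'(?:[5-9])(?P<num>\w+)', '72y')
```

['2y']

This matches a character in [5-9] (non-capturing group); then one or more of a word character (captured as 'num').
Scanning left to right: at [0:3] match '72y', group 1 = '2y'.
Because there's exactly one group, `findall` drops the full match and keeps group 1 from the one hit.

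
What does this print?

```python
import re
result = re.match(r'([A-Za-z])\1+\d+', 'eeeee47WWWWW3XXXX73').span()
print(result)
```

With `match`, the pattern is implicitly anchored at the beginning.
The match spans [0:7] → 'eeeee47'.

(0, 7)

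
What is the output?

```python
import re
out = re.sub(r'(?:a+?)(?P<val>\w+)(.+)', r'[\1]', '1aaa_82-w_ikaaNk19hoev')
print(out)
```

1[aa_82]

The pattern matches one or more of a literal 'a' (lazy) (non-capturing group); then one or more of a word character (captured as 'val'); then one or more of any character (captured).
`\1` in the replacement pulls in group 1's text for each match.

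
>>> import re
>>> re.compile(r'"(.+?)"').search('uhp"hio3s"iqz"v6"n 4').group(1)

`re.search` scans for the first position where the pattern succeeds.
The match spans [3:10] → '"hio3s"'.
Captured: group 1 = 'hio3s'.

'hio3s'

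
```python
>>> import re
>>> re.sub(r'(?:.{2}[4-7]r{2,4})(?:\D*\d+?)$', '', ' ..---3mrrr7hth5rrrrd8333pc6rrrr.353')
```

This matches exactly 2 of any character, then a character in [4-7], then 2 to 4 of a literal 'r' (non-capturing group); then zero or more of a non-digit, then one or more of a digit (lazy) (non-capturing group); then anchored at the end.
Matches: at [25:36] → 'pc6rrrr.353'.
Each match is replaced by ''.

' ..---3mrrr7hth5rrrrd8333'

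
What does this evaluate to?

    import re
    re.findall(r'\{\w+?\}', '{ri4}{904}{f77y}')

Matches: at [0:5] → '{ri4}'; at [5:10] → '{904}'; at [10:16] → '{f77y}'.
With no groups in the pattern, `findall` gives back each whole match — 3 here.

['{ri4}', '{904}', '{f77y}']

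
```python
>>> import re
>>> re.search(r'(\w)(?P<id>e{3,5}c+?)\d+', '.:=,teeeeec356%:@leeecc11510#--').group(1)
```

't'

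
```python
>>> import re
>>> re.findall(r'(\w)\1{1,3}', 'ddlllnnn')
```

['d', 'l', 'n']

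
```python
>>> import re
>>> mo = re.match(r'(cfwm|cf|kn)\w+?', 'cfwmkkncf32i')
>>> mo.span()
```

Alternation isn't longest-match — the leftmost alternative that fits at this position is chosen.
`match` is anchored at position 0; if the pattern doesn't fit there, it returns None.
The match spans [0:5] → 'cfwmk'.
Captured: group 1 = 'cfwm'.

(0, 5)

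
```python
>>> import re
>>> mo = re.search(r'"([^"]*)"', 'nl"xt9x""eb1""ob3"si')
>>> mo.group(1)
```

'xt9x'

The match spans [2:8] → '"xt9x"'.
Captured: group 1 = 'xt9x'.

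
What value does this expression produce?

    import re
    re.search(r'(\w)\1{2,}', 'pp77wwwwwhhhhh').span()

(4, 9)

A backreference is literal: `\1` must see the identical characters the first group matched.
The match spans [4:9] → 'wwwww'.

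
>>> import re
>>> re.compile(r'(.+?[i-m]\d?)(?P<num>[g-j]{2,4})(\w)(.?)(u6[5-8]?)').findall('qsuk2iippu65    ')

[('qsuk2', 'ii', 'p', 'p', 'u65')]

Pattern: one or more of any character (lazy), then a character in [i-m], then optionally a digit (captured); then 2 to 4 of a character in [g-j] (captured as 'num'); then a word character (captured); then optionally any character (captured); then the literal 'u6', then optionally a character in [5-8] (captured).
Walking the string: at [0:12] match 'qsuk2iippu65', groups = ('qsuk2', 'ii', 'p', 'p', 'u65').
5 groups means the one result is a tuple of 5 captured strings — 1 here.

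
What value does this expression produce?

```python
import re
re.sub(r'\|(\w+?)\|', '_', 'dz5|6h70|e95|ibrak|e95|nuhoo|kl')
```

'dz5_e95_e95_kl'

Matches: at [3:9] → '|6h70|'; at [12:19] → '|ibrak|'; at [22:29] → '|nuhoo|'.
Each match is replaced by '_'.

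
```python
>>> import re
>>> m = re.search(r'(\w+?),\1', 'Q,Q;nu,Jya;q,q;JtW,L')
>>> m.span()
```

(0, 3)

The backreference `\1` re-matches whatever the first group consumed, character for character.
The match spans [0:3] → 'Q,Q'.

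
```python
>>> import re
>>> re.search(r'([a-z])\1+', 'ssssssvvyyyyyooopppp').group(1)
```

`\1` is not a pattern — it's the concrete string captured by group 1, re-applied verbatim.
`search` walks the string left to right and returns the first match it finds.
The match spans [0:6] → 'ssssss'.
Captured: group 1 = 's'.

's'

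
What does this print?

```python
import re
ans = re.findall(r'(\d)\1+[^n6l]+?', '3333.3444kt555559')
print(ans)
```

['3', '4', '5']

`\1` is not a pattern — it's the concrete string captured by group 1, re-applied verbatim.
Because there's exactly one group, `findall` drops the full match and keeps group 1 from each hit.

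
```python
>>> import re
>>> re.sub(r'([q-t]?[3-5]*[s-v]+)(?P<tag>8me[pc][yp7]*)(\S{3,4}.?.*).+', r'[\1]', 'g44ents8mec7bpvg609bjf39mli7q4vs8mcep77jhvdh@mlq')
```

This matches optionally a character in [q-t], then zero or more of a character in [3-5], then one or more of a character in [s-v] (captured); then the literal '8me', then one of [pc], then zero or more of one of [yp7] (captured as 'tag'); then 3 to 4 of a non-whitespace character, then optionally any character, then zero or more of any character (captured); then one or more of any character.
`\1` in the replacement pulls in group 1's text for each match.

'g44en[ts]'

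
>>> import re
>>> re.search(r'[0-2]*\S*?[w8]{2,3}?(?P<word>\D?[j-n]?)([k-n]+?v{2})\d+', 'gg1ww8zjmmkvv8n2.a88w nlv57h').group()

'gg1ww8zjmmkvv8'

This matches zero or more of a character in [0-2], then zero or more of a non-whitespace character (lazy), then 2 to 3 of one of [w8] (lazy); then optionally a non-digit, then optionally a character in [j-n] (captured as 'word'); then one or more of a character in [k-n] (lazy), then exactly 2 of a literal 'v' (captured); then one or more of a digit.
`re.search` tries every starting position until one works.
The match spans [0:14] → 'gg1ww8zjmmkvv8'.
Captured: group 1 = 'zj', group 2 = 'mmkvv'.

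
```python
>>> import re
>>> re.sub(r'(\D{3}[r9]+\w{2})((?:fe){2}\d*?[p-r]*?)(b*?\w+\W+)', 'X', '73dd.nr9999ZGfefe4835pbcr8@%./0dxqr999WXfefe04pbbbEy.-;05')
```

The pattern matches exactly 3 of a non-digit, then one or more of one of [r9], then exactly 2 of a word character (captured); then the literal 'fe' repeated 2 times, then zero or more of a digit (lazy), then zero or more of a character in [p-r] (lazy) (captured); then zero or more of the literal 'b' (lazy), then one or more of a word character, then one or more of a non-word character (captured).
Matches: at [3:30] → 'd.nr9999ZGfefe4835pbcr8@%./'; at [31:55] → 'dxqr999WXfefe04pbbbEy.-;'.
Every occurrence is swapped for 'X'.

'73dX0X05'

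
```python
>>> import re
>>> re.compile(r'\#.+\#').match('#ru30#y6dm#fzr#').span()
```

(0, 15)

`re.match` won't scan ahead — the pattern has to work from the very first character.
The match spans [0:15] → '#ru30#y6dm#fzr#'.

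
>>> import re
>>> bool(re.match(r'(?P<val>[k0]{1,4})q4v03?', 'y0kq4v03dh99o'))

`match` is anchored at position 0; if the pattern doesn't fit there, it returns None.
Here position 0 doesn't satisfy it, so the call returns None, and `bool(None)` is False.

False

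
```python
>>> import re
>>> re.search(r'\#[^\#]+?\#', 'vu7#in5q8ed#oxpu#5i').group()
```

`search` walks the string left to right and returns the first match it finds.
The match spans [3:12] → '#in5q8ed#'.

'#in5q8ed#'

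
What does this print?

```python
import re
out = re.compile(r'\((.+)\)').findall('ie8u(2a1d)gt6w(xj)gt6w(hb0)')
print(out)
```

['2a1d)gt6w(xj)gt6w(hb0']

Because there's exactly one group, `findall` drops the full match and keeps group 1 from the one hit.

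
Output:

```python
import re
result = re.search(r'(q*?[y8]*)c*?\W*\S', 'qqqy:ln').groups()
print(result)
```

The match spans [0:1] → 'q'.
Captured: group 1 = ''.

('',)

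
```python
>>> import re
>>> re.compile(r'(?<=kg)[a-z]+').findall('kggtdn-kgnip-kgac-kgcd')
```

['gtdn', 'nip', 'ac', 'cd']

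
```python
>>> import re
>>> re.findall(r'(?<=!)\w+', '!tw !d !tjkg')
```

Lookahead/lookbehind check context without consuming it, so the matched span excludes the asserted characters.
Walking the string: at [1:3] → 'tw'; at [5:6] → 'd'; at [8:12] → 'tjkg'.
With no groups in the pattern, `findall` gives back each whole match — 3 here.

['tw', 'd', 'tjkg']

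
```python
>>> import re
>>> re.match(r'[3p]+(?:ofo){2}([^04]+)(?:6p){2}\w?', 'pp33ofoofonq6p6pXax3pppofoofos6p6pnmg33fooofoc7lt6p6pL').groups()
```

('nq6p6pXax3pppofoofos6p6pnmg33fooofoc7lt',)

Pattern: one or more of one of [3p], then the literal 'ofo' repeated 2 times; then one or more of any character except [04] (captured); then the literal '6p' repeated 2 times, then optionally a word character.
`match` is anchored at position 0; if the pattern doesn't fit there, it returns None.
The match spans [0:54] → 'pp33ofoofonq6p6pXax3pppofoofos6p6pnmg33fooofoc7lt6p6pL'.
Captured: group 1 = 'nq6p6pXax3pppofoofos6p6pnmg33fooofoc7lt'.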